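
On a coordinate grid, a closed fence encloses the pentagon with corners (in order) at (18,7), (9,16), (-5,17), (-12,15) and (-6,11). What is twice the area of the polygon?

The shoelace formula gives twice the area as |(18·16 − 9·7) + (9·17 − (-5)·16) + ((-5)·15 − (-12)·17) + ((-12)·11 − (-6)·15) + ((-6)·7 − 18·11)| = 305, so the area is 152.5.

305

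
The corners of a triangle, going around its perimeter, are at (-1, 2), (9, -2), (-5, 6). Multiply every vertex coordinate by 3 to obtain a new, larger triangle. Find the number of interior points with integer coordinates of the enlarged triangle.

97

Using the shoelace formula, 2A = |((-1)·(-2) − 9·2) + (9·6 − (-5)·(-2)) + ((-5)·2 − (-1)·6)| = 24, so the area is 12.
Along each edge there are gcd(|Δx|,|Δy|)+1 lattice points, so counting each shared vertex once the boundary has gcd(10,4) + gcd(14,8) + gcd(4,4) = 2+2+4 = 8.
Scaling by 3 multiplies the area by 3² = 9 (so the new area is 108) and multiplies the boundary lattice-point count by 3, giving 24.
By Pick's theorem, the interior count of the dilated polygon is 108 − 24/2 + 1 = 97.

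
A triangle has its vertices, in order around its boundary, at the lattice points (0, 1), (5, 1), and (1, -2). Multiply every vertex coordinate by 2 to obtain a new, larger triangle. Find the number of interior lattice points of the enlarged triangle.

24

The shoelace formula gives twice the area as |(0·1 − 5·1) + (5·(-2) − 1·1) + (1·1 − 0·(-2))| = 15, so the area is 15/2.
Summing gcd(|Δx|,|Δy|) over the edges gives the boundary count: gcd(5,0) + gcd(4,3) + gcd(1,3) = 5+1+1 = 7.
Scaling by 2 multiplies the area by 2² = 4 (so the new area is 30) and multiplies the boundary lattice-point count by 2, giving 14.
By Pick's theorem, the interior count of the dilated polygon is 30 − 14/2 + 1 = 24.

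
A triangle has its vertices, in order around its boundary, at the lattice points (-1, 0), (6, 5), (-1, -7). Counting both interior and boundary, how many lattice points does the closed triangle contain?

By the shoelace formula, twice the signed area is |((-1)·5 − 6·0) + (6·(-7) − (-1)·5) + ((-1)·0 − (-1)·(-7))| = 49, so the area is 24.5.
The number of boundary lattice points is Σ gcd(|Δx|,|Δy|) = gcd(7,5) + gcd(7,12) + gcd(0,7) = 1+1+7 = 9.
Pick's theorem gives I = A − B/2 + 1 = 24.5 − 9/2 + 1 = 21, so the closed region contains I + B = 21 + 9 = 30 lattice points.

30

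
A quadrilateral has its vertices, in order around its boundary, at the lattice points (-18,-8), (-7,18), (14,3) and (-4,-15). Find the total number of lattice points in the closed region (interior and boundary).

560

The shoelace formula gives twice the area as |[(-18)·18 − (-7)·(-8)] + [(-7)·3 − 14·18] + [14·(-15) − (-4)·3] + [(-4)·(-8) − (-18)·(-15)]| = 1089, so the area is 544.5.
The number of boundary lattice points is Σ gcd(|Δx|,|Δy|) = gcd(11,26) + gcd(21,15) + gcd(18,18) + gcd(14,7) = 1+3+18+7 = 29.
Pick's theorem gives I = A − B/2 + 1 = 544.5 − 29/2 + 1 = 531, so the closed region contains I + B = 531 + 29 = 560 lattice points.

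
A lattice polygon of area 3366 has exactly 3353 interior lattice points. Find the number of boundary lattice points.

Pick's theorem gives A = I + B/2 − 1, so B = 2(A − I + 1) = 2(3366 − 3353 + 1) = 28.

28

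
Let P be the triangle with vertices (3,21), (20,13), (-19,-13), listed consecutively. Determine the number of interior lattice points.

370

Using the shoelace formula, 2A = |(3·13 − 20·21) + (20·(-13) − (-19)·13) + ((-19)·21 − 3·(-13))| = 754, so the area is 377.
Along each edge there are gcd(|Δx|,|Δy|)+1 lattice points, so counting each shared vertex once the boundary has gcd(17,8) + gcd(39,26) + gcd(22,34) = 1+13+2 = 16.
Pick's theorem gives I = A − B/2 + 1 = 377 − 16/2 + 1 = 370.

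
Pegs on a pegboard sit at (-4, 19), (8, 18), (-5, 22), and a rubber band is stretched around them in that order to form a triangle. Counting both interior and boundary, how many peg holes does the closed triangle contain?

20

Using the shoelace formula, 2A = |((-4)·18 − 8·19) + (8·22 − (-5)·18) + ((-5)·19 − (-4)·22)| = 35, so the area is 17.5.
The number of boundary lattice points is Σ gcd(|Δx|,|Δy|) = gcd(12,1) + gcd(13,4) + gcd(1,3) = 1+1+1 = 3.
Pick's theorem gives I = A − B/2 + 1 = 17.5 − 3/2 + 1 = 17, so the closed region contains I + B = 17 + 3 = 20 lattice points.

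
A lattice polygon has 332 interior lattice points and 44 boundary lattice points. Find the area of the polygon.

Pick's theorem states A = I + B/2 − 1, so A = 332 + 44/2 − 1 = 353.

353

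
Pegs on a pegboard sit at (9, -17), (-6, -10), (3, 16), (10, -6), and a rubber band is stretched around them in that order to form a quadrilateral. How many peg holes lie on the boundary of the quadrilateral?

The number of boundary lattice points is Σ gcd(|Δx|,|Δy|) = gcd(15,7) + gcd(9,26) + gcd(7,22) + gcd(1,11) = 1+1+1+1 = 4.

4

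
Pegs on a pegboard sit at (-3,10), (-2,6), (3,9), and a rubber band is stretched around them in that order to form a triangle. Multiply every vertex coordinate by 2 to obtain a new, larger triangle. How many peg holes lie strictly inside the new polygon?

By the shoelace formula, twice the signed area is |[(-3)·6 − (-2)·10] + [(-2)·9 − 3·6] + [3·10 − (-3)·9]| = 23, so the area is 23/2.
Summing gcd(|Δx|,|Δy|) over the edges gives the boundary count: gcd(1,4) + gcd(5,3) + gcd(6,1) = 1+1+1 = 3.
Scaling by 2 multiplies the area by 2² = 4 (so the new area is 46) and multiplies the boundary lattice-point count by 2, giving 6.
By Pick's theorem, the interior count of the dilated polygon is 46 − 6/2 + 1 = 44.

44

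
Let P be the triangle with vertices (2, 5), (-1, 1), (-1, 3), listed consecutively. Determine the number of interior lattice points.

Using the shoelace formula, 2A = |[2·1 − (-1)·5] + [(-1)·3 − (-1)·1] + [(-1)·5 − 2·3]| = 6, so the area is 3.
Summing gcd(|Δx|,|Δy|) over the edges gives the boundary count: gcd(3,4) + gcd(0,2) + gcd(3,2) = 1+2+1 = 4.
Pick's theorem gives I = A − B/2 + 1 = 3 − 4/2 + 1 = 2.

2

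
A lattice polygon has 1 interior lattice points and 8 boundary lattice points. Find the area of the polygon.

By Pick's theorem, A = I + B/2 − 1 = 1 + 8/2 − 1 = 4.

4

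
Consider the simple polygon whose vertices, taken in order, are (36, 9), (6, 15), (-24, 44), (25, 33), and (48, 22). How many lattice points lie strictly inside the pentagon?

1084

The shoelace formula gives twice the area as |(36·15 − 6·9) + (6·44 − (-24)·15) + ((-24)·33 − 25·44) + (25·22 − 48·33) + (48·9 − 36·22)| = 2176, so the area is 1088.
Along each edge there are gcd(|Δx|,|Δy|)+1 lattice points, so counting each shared vertex once the boundary has gcd(30,6) + gcd(30,29) + gcd(49,11) + gcd(23,11) + gcd(12,13) = 6+1+1+1+1 = 10.
Pick's theorem gives I = A − B/2 + 1 = 1088 − 10/2 + 1 = 1084.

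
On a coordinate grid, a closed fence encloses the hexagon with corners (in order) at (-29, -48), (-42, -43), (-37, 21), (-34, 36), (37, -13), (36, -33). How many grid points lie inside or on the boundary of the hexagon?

By the shoelace formula, twice the signed area is |[(-29)·(-43) − (-42)·(-48)] + [(-42)·21 − (-37)·(-43)] + [(-37)·36 − (-34)·21] + [(-34)·(-13) − 37·36] + [37·(-33) − 36·(-13)] + [36·(-48) − (-29)·(-33)]| = 8188, so the area is 4094.
Summing gcd(|Δx|,|Δy|) over the edges gives the boundary count: gcd(13,5) + gcd(5,64) + gcd(3,15) + gcd(71,49) + gcd(1,20) + gcd(65,15) = 1+1+3+1+1+5 = 12.
Pick's theorem gives I = A − B/2 + 1 = 4094 − 12/2 + 1 = 4089, so the closed region contains I + B = 4089 + 12 = 4101 lattice points.

4101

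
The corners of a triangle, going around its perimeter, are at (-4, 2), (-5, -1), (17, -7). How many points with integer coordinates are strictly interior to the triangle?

The shoelace formula gives twice the area as |[(-4)·(-1) − (-5)·2] + [(-5)·(-7) − 17·(-1)] + [17·2 − (-4)·(-7)]| = 72, so the area is 36.
Summing gcd(|Δx|,|Δy|) over the edges gives the boundary count: gcd(1,3) + gcd(22,6) + gcd(21,9) = 1+2+3 = 6.
By Pick's theorem A = I + B/2 − 1, so I = 36 − 6/2 + 1 = 34.

34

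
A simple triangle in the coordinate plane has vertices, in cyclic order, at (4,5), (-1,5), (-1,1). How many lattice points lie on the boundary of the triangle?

Along each edge there are gcd(|Δx|,|Δy|)+1 lattice points, so counting each shared vertex once the boundary has gcd(5,0) + gcd(0,4) + gcd(5,4) = 5+4+1 = 10.

10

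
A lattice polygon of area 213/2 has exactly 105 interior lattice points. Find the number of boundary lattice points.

5

Pick's theorem gives A = I + B/2 − 1, so B = 2(A − I + 1) = 2(213/2 − 105 + 1) = 5.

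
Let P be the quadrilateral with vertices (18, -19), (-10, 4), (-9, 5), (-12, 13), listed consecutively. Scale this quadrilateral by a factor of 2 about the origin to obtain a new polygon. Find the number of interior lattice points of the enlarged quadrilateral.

386

The shoelace formula gives twice the area as |(18·4 − (-10)·(-19)) + ((-10)·5 − (-9)·4) + ((-9)·13 − (-12)·5) + ((-12)·(-19) − 18·13)| = 195, so the area is 195/2.
Along each edge there are gcd(|Δx|,|Δy|)+1 lattice points, so counting each shared vertex once the boundary has gcd(28,23) + gcd(1,1) + gcd(3,8) + gcd(30,32) = 1+1+1+2 = 5.
Scaling by 2 multiplies the area by 2² = 4 (so the new area is 390) and multiplies the boundary lattice-point count by 2, giving 10.
By Pick's theorem, the interior count of the dilated polygon is 390 − 10/2 + 1 = 386.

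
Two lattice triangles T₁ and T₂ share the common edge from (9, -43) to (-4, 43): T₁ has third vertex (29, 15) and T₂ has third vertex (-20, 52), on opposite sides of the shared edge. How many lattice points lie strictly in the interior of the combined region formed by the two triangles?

1865

The union is the simple quadrilateral with vertices (9, -43), (29, 15), (-4, 43), (-20, 52) in order.
Using the shoelace formula, 2A = |(9·15 − 29·(-43)) + (29·43 − (-4)·15) + ((-4)·52 − (-20)·43) + ((-20)·(-43) − 9·52)| = 3733, so the area is 3733/2.
Summing gcd(|Δx|,|Δy|) over the edges gives the boundary count: gcd(20,58) + gcd(33,28) + gcd(16,9) + gcd(29,95) = 2+1+1+1 = 5.
By Pick's theorem I = A − B/2 + 1 = 3733/2 − 5/2 + 1 = 1865.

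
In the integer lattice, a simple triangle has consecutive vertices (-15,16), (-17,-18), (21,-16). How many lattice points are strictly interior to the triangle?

641

The shoelace formula gives twice the area as |((-15)·(-18) − (-17)·16) + ((-17)·(-16) − 21·(-18)) + (21·16 − (-15)·(-16))| = 1288, so the area is 644.
Along each edge there are gcd(|Δx|,|Δy|)+1 lattice points, so counting each shared vertex once the boundary has gcd(2,34) + gcd(38,2) + gcd(36,32) = 2+2+4 = 8.
By Pick's theorem A = I + B/2 − 1, so I = 644 − 8/2 + 1 = 641.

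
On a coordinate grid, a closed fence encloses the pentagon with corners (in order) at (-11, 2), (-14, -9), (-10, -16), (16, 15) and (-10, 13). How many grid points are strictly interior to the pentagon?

422

Using the shoelace formula, 2A = |[(-11)·(-9) − (-14)·2] + [(-14)·(-16) − (-10)·(-9)] + [(-10)·15 − 16·(-16)] + [16·13 − (-10)·15] + [(-10)·2 − (-11)·13]| = 848, so the area is 424.
Summing gcd(|Δx|,|Δy|) over the edges gives the boundary count: gcd(3,11) + gcd(4,7) + gcd(26,31) + gcd(26,2) + gcd(1,11) = 1+1+1+2+1 = 6.
Pick's theorem gives I = A − B/2 + 1 = 424 − 6/2 + 1 = 422.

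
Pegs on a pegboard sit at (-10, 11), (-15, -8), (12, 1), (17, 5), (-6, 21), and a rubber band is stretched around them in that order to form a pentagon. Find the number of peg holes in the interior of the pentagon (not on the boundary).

The shoelace formula gives twice the area as |((-10)·(-8) − (-15)·11) + ((-15)·1 − 12·(-8)) + (12·5 − 17·1) + (17·21 − (-6)·5) + ((-6)·11 − (-10)·21)| = 900, so the area is 450.
Summing gcd(|Δx|,|Δy|) over the edges gives the boundary count: gcd(5,19) + gcd(27,9) + gcd(5,4) + gcd(23,16) + gcd(4,10) = 1+9+1+1+2 = 14.
Pick's theorem gives I = A − B/2 + 1 = 450 − 14/2 + 1 = 444.

444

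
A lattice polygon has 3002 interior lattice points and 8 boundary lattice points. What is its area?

3005

By Pick's theorem, A = I + B/2 − 1 = 3002 + 8/2 − 1 = 3005.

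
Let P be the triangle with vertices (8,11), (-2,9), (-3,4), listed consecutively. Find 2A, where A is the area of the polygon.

48

By the shoelace formula, twice the signed area is |(8·9 − (-2)·11) + ((-2)·4 − (-3)·9) + ((-3)·11 − 8·4)| = 48, so the area is 24.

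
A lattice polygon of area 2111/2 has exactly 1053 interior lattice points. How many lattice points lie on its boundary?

Pick's theorem gives A = I + B/2 − 1, so B = 2(A − I + 1) = 2(2111/2 − 1053 + 1) = 7.

7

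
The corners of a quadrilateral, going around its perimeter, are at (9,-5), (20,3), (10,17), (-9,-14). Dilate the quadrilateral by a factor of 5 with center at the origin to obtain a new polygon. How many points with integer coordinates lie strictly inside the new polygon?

Using the shoelace formula, 2A = |[9·3 − 20·(-5)] + [20·17 − 10·3] + [10·(-14) − (-9)·17] + [(-9)·(-5) − 9·(-14)]| = 621, so the area is 310.5.
Along each edge there are gcd(|Δx|,|Δy|)+1 lattice points, so counting each shared vertex once the boundary has gcd(11,8) + gcd(10,14) + gcd(19,31) + gcd(18,9) = 1+2+1+9 = 13.
Scaling by 5 multiplies the area by 5² = 25 (so the new area is 7762.5) and multiplies the boundary lattice-point count by 5, giving 65.
By Pick's theorem, the interior count of the dilated polygon is 7762.5 − 65/2 + 1 = 7731.

7731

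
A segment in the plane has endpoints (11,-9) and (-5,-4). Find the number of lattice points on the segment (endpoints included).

2

The number of lattice points on a segment between lattice points is gcd(|Δx|,|Δy|) + 1 = gcd(16,5) + 1 = 1 + 1 = 2.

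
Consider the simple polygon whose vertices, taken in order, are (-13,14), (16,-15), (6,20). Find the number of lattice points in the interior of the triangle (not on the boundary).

The shoelace formula gives twice the area as |[(-13)·(-15) − 16·14] + [16·20 − 6·(-15)] + [6·14 − (-13)·20]| = 725, so the area is 725/2.
Along each edge there are gcd(|Δx|,|Δy|)+1 lattice points, so counting each shared vertex once the boundary has gcd(29,29) + gcd(10,35) + gcd(19,6) = 29+5+1 = 35.
By Pick's theorem A = I + B/2 − 1, so I = 725/2 − 35/2 + 1 = 346.

346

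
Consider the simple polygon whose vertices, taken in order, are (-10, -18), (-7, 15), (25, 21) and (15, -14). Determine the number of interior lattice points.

932

Using the shoelace formula, 2A = |[(-10)·15 − (-7)·(-18)] + [(-7)·21 − 25·15] + [25·(-14) − 15·21] + [15·(-18) − (-10)·(-14)]| = 1873, so the area is 936.5.
Along each edge there are gcd(|Δx|,|Δy|)+1 lattice points, so counting each shared vertex once the boundary has gcd(3,33) + gcd(32,6) + gcd(10,35) + gcd(25,4) = 3+2+5+1 = 11.
Pick's theorem gives I = A − B/2 + 1 = 936.5 − 11/2 + 1 = 932.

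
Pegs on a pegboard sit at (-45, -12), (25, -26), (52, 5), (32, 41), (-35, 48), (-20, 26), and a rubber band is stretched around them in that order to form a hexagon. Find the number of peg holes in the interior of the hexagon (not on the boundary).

The shoelace formula gives twice the area as |[(-45)·(-26) − 25·(-12)] + [25·5 − 52·(-26)] + [52·41 − 32·5] + [32·48 − (-35)·41] + [(-35)·26 − (-20)·48] + [(-20)·(-12) − (-45)·26]| = 9350, so the area is 4675.
Summing gcd(|Δx|,|Δy|) over the edges gives the boundary count: gcd(70,14) + gcd(27,31) + gcd(20,36) + gcd(67,7) + gcd(15,22) + gcd(25,38) = 14+1+4+1+1+1 = 22.
Pick's theorem gives I = A − B/2 + 1 = 4675 − 22/2 + 1 = 4665.

4665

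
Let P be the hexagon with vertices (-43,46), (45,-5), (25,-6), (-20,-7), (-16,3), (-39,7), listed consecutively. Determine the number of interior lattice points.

1975

Using the shoelace formula, 2A = |[(-43)·(-5) − 45·46] + [45·(-6) − 25·(-5)] + [25·(-7) − (-20)·(-6)] + [(-20)·3 − (-16)·(-7)] + [(-16)·7 − (-39)·3] + [(-39)·46 − (-43)·7]| = 3955, so the area is 1977.5.
Along each edge there are gcd(|Δx|,|Δy|)+1 lattice points, so counting each shared vertex once the boundary has gcd(88,51) + gcd(20,1) + gcd(45,1) + gcd(4,10) + gcd(23,4) + gcd(4,39) = 1+1+1+2+1+1 = 7.
Pick's theorem gives I = A − B/2 + 1 = 1977.5 − 7/2 + 1 = 1975.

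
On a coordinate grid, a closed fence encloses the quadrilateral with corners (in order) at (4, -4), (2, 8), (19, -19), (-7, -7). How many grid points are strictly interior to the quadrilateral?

178

Using the shoelace formula, 2A = |(4·8 − 2·(-4)) + (2·(-19) − 19·8) + (19·(-7) − (-7)·(-19)) + ((-7)·(-4) − 4·(-7))| = 360, so the area is 180.
Along each edge there are gcd(|Δx|,|Δy|)+1 lattice points, so counting each shared vertex once the boundary has gcd(2,12) + gcd(17,27) + gcd(26,12) + gcd(11,3) = 2+1+2+1 = 6.
Pick's theorem gives I = A − B/2 + 1 = 180 − 6/2 + 1 = 178.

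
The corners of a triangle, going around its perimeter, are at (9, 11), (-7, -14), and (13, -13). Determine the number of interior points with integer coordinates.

240

By the shoelace formula, twice the signed area is |(9·(-14) − (-7)·11) + ((-7)·(-13) − 13·(-14)) + (13·11 − 9·(-13))| = 484, so the area is 242.
Along each edge there are gcd(|Δx|,|Δy|)+1 lattice points, so counting each shared vertex once the boundary has gcd(16,25) + gcd(20,1) + gcd(4,24) = 1+1+4 = 6.
By Pick's theorem A = I + B/2 − 1, so I = 242 − 6/2 + 1 = 240.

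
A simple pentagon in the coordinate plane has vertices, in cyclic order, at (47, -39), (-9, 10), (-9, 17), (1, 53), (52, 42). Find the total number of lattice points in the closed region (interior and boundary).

Using the shoelace formula, 2A = |(47·10 − (-9)·(-39)) + ((-9)·17 − (-9)·10) + ((-9)·53 − 1·17) + (1·42 − 52·53) + (52·(-39) − 47·42)| = 7154, so the area is 3577.
The number of boundary lattice points is Σ gcd(|Δx|,|Δy|) = gcd(56,49) + gcd(0,7) + gcd(10,36) + gcd(51,11) + gcd(5,81) = 7+7+2+1+1 = 18.
Pick's theorem gives I = A − B/2 + 1 = 3577 − 18/2 + 1 = 3569, so the closed region contains I + B = 3569 + 18 = 3587 lattice points.

3587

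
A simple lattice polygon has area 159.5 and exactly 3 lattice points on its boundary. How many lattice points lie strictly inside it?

159

From Pick's theorem, I = A − B/2 + 1 = 159.5 − 3/2 + 1 = 159.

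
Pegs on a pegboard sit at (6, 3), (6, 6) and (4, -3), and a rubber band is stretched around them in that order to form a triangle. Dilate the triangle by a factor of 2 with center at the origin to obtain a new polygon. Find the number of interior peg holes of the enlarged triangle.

Using the shoelace formula, 2A = |(6·6 − 6·3) + (6·(-3) − 4·6) + (4·3 − 6·(-3))| = 6, so the area is 3.
The number of boundary lattice points is Σ gcd(|Δx|,|Δy|) = gcd(0,3) + gcd(2,9) + gcd(2,6) = 3+1+2 = 6.
Scaling by 2 multiplies the area by 2² = 4 (so the new area is 12) and multiplies the boundary lattice-point count by 2, giving 12.
By Pick's theorem, the interior count of the dilated polygon is 12 − 12/2 + 1 = 7.

7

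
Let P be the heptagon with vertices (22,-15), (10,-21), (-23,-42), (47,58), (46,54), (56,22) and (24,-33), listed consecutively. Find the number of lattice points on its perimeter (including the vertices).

Summing gcd(|Δx|,|Δy|) over the edges gives the boundary count: gcd(12,6) + gcd(33,21) + gcd(70,100) + gcd(1,4) + gcd(10,32) + gcd(32,55) + gcd(2,18) = 6+3+10+1+2+1+2 = 25.

25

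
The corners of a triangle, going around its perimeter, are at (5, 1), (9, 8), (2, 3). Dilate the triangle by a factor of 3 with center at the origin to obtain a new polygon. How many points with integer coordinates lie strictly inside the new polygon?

127

The shoelace formula gives twice the area as |[5·8 − 9·1] + [9·3 − 2·8] + [2·1 − 5·3]| = 29, so the area is 29/2.
The number of boundary lattice points is Σ gcd(|Δx|,|Δy|) = gcd(4,7) + gcd(7,5) + gcd(3,2) = 1+1+1 = 3.
Scaling by 3 multiplies the area by 3² = 9 (so the new area is 261/2) and multiplies the boundary lattice-point count by 3, giving 9.
By Pick's theorem, the interior count of the dilated polygon is 261/2 − 9/2 + 1 = 127.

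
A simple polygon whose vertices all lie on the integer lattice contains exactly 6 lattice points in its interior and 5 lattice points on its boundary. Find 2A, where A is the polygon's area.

15

By Pick's theorem, A = I + B/2 − 1 = 6 + 5/2 − 1 = 15/2.
Hence 2A = 15.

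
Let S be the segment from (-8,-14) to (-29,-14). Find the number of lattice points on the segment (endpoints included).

22

The number of lattice points on a segment between lattice points is gcd(|Δx|,|Δy|) + 1 = gcd(21,0) + 1 = 21 + 1 = 22.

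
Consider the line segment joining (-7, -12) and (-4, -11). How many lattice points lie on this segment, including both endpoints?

The number of lattice points on a segment between lattice points is gcd(|Δx|,|Δy|) + 1 = gcd(3,1) + 1 = 1 + 1 = 2.

2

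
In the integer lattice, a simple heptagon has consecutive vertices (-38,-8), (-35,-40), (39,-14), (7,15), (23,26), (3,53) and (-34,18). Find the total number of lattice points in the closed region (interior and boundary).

3887

By the shoelace formula, twice the signed area is |((-38)·(-40) − (-35)·(-8)) + ((-35)·(-14) − 39·(-40)) + (39·15 − 7·(-14)) + (7·26 − 23·15) + (23·53 − 3·26) + (3·18 − (-34)·53) + ((-34)·(-8) − (-38)·18)| = 7763, so the area is 3881.5.
The number of boundary lattice points is Σ gcd(|Δx|,|Δy|) = gcd(3,32) + gcd(74,26) + gcd(32,29) + gcd(16,11) + gcd(20,27) + gcd(37,35) + gcd(4,26) = 1+2+1+1+1+1+2 = 9.
Pick's theorem gives I = A − B/2 + 1 = 3881.5 − 9/2 + 1 = 3878, so the closed region contains I + B = 3878 + 9 = 3887 lattice points.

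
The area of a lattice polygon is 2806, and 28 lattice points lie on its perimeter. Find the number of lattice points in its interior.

2793

From Pick's theorem, I = A − B/2 + 1 = 2806 − 28/2 + 1 = 2793.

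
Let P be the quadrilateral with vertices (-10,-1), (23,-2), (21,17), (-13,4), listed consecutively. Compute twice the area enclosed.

834

Using the shoelace formula, 2A = |[(-10)·(-2) − 23·(-1)] + [23·17 − 21·(-2)] + [21·4 − (-13)·17] + [(-13)·(-1) − (-10)·4]| = 834, so the area is 417.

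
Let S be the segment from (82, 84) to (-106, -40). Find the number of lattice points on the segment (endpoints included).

The number of lattice points on a segment between lattice points is gcd(|Δx|,|Δy|) + 1 = gcd(188,124) + 1 = 4 + 1 = 5.

5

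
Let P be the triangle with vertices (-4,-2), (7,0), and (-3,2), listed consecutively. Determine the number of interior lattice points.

20

By the shoelace formula, twice the signed area is |[(-4)·0 − 7·(-2)] + [7·2 − (-3)·0] + [(-3)·(-2) − (-4)·2]| = 42, so the area is 21.
Summing gcd(|Δx|,|Δy|) over the edges gives the boundary count: gcd(11,2) + gcd(10,2) + gcd(1,4) = 1+2+1 = 4.
Pick's theorem gives I = A − B/2 + 1 = 21 − 4/2 + 1 = 20.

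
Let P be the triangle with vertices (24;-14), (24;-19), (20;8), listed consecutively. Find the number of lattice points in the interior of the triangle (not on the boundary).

7

By the shoelace formula, twice the signed area is |(24·(-19) − 24·(-14)) + (24·8 − 20·(-19)) + (20·(-14) − 24·8)| = 20, so the area is 10.
Along each edge there are gcd(|Δx|,|Δy|)+1 lattice points, so counting each shared vertex once the boundary has gcd(0,5) + gcd(4,27) + gcd(4,22) = 5+1+2 = 8.
By Pick's theorem A = I + B/2 − 1, so I = 10 − 8/2 + 1 = 7.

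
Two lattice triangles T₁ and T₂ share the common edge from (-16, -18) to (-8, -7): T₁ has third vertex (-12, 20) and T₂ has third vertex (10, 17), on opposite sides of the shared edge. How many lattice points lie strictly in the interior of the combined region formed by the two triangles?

129

The union is the simple quadrilateral with vertices (-16, -18), (-12, 20), (-8, -7), (10, 17) in order.
Using the shoelace formula, 2A = |[(-16)·20 − (-12)·(-18)] + [(-12)·(-7) − (-8)·20] + [(-8)·17 − 10·(-7)] + [10·(-18) − (-16)·17]| = 266, so the area is 133.
Summing gcd(|Δx|,|Δy|) over the edges gives the boundary count: gcd(4,38) + gcd(4,27) + gcd(18,24) + gcd(26,35) = 2+1+6+1 = 10.
By Pick's theorem I = A − B/2 + 1 = 133 − 10/2 + 1 = 129.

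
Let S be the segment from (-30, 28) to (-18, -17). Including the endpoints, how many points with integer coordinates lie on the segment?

The number of lattice points on a segment between lattice points is gcd(|Δx|,|Δy|) + 1 = gcd(12,45) + 1 = 3 + 1 = 4.

4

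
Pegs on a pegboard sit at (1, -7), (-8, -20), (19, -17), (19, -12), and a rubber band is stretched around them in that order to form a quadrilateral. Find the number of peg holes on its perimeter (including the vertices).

Along each edge there are gcd(|Δx|,|Δy|)+1 lattice points, so counting each shared vertex once the boundary has gcd(9,13) + gcd(27,3) + gcd(0,5) + gcd(18,5) = 1+3+5+1 = 10.

10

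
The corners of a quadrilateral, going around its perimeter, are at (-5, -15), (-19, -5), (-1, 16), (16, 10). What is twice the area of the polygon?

1025

By the shoelace formula, twice the signed area is |[(-5)·(-5) − (-19)·(-15)] + [(-19)·16 − (-1)·(-5)] + [(-1)·10 − 16·16] + [16·(-15) − (-5)·10]| = 1025, so the area is 1025/2.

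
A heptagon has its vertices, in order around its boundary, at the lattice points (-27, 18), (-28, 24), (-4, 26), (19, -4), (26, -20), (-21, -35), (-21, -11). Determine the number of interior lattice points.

Using the shoelace formula, 2A = |((-27)·24 − (-28)·18) + ((-28)·26 − (-4)·24) + ((-4)·(-4) − 19·26) + (19·(-20) − 26·(-4)) + (26·(-35) − (-21)·(-20)) + ((-21)·(-11) − (-21)·(-35)) + ((-21)·18 − (-27)·(-11))| = 4039, so the area is 4039/2.
The number of boundary lattice points is Σ gcd(|Δx|,|Δy|) = gcd(1,6) + gcd(24,2) + gcd(23,30) + gcd(7,16) + gcd(47,15) + gcd(0,24) + gcd(6,29) = 1+2+1+1+1+24+1 = 31.
By Pick's theorem A = I + B/2 − 1, so I = 4039/2 − 31/2 + 1 = 2005.

2005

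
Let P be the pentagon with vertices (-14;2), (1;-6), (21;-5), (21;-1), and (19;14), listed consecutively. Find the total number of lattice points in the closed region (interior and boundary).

423

Using the shoelace formula, 2A = |[(-14)·(-6) − 1·2] + [1·(-5) − 21·(-6)] + [21·(-1) − 21·(-5)] + [21·14 − 19·(-1)] + [19·2 − (-14)·14]| = 834, so the area is 417.
The number of boundary lattice points is Σ gcd(|Δx|,|Δy|) = gcd(15,8) + gcd(20,1) + gcd(0,4) + gcd(2,15) + gcd(33,12) = 1+1+4+1+3 = 10.
Pick's theorem gives I = A − B/2 + 1 = 417 − 10/2 + 1 = 413, so the closed region contains I + B = 413 + 10 = 423 lattice points.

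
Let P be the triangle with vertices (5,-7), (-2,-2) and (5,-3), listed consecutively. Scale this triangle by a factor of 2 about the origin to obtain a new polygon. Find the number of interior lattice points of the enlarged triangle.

The shoelace formula gives twice the area as |[5·(-2) − (-2)·(-7)] + [(-2)·(-3) − 5·(-2)] + [5·(-7) − 5·(-3)]| = 28, so the area is 14.
Summing gcd(|Δx|,|Δy|) over the edges gives the boundary count: gcd(7,5) + gcd(7,1) + gcd(0,4) = 1+1+4 = 6.
Scaling by 2 multiplies the area by 2² = 4 (so the new area is 56) and multiplies the boundary lattice-point count by 2, giving 12.
By Pick's theorem, the interior count of the dilated polygon is 56 − 12/2 + 1 = 51.

51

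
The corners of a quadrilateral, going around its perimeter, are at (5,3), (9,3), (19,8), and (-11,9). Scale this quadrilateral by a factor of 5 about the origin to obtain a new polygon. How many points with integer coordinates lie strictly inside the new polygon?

2271

Using the shoelace formula, 2A = |[5·3 − 9·3] + [9·8 − 19·3] + [19·9 − (-11)·8] + [(-11)·3 − 5·9]| = 184, so the area is 92.
Along each edge there are gcd(|Δx|,|Δy|)+1 lattice points, so counting each shared vertex once the boundary has gcd(4,0) + gcd(10,5) + gcd(30,1) + gcd(16,6) = 4+5+1+2 = 12.
Scaling by 5 multiplies the area by 5² = 25 (so the new area is 2300) and multiplies the boundary lattice-point count by 5, giving 60.
By Pick's theorem, the interior count of the dilated polygon is 2300 − 60/2 + 1 = 2271.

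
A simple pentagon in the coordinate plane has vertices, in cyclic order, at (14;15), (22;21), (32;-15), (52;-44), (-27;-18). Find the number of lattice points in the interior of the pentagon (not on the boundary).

The shoelace formula gives twice the area as |[14·21 − 22·15] + [22·(-15) − 32·21] + [32·(-44) − 52·(-15)] + [52·(-18) − (-27)·(-44)] + [(-27)·15 − 14·(-18)]| = 3943, so the area is 3943/2.
Summing gcd(|Δx|,|Δy|) over the edges gives the boundary count: gcd(8,6) + gcd(10,36) + gcd(20,29) + gcd(79,26) + gcd(41,33) = 2+2+1+1+1 = 7.
Pick's theorem gives I = A − B/2 + 1 = 3943/2 − 7/2 + 1 = 1969.

1969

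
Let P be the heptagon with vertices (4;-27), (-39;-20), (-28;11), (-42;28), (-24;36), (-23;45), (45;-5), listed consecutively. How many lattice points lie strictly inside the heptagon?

3317

By the shoelace formula, twice the signed area is |(4·(-20) − (-39)·(-27)) + ((-39)·11 − (-28)·(-20)) + ((-28)·28 − (-42)·11) + ((-42)·36 − (-24)·28) + ((-24)·45 − (-23)·36) + ((-23)·(-5) − 45·45) + (45·(-27) − 4·(-5))| = 6641, so the area is 3320.5.
Summing gcd(|Δx|,|Δy|) over the edges gives the boundary count: gcd(43,7) + gcd(11,31) + gcd(14,17) + gcd(18,8) + gcd(1,9) + gcd(68,50) + gcd(41,22) = 1+1+1+2+1+2+1 = 9.
Pick's theorem gives I = A − B/2 + 1 = 3320.5 − 9/2 + 1 = 3317.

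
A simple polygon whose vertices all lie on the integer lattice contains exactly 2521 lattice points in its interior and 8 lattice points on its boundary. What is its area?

By Pick's theorem, A = I + B/2 − 1 = 2521 + 8/2 − 1 = 2524.

2524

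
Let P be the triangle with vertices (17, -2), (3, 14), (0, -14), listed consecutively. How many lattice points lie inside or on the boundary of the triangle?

223

The shoelace formula gives twice the area as |(17·14 − 3·(-2)) + (3·(-14) − 0·14) + (0·(-2) − 17·(-14))| = 440, so the area is 220.
Summing gcd(|Δx|,|Δy|) over the edges gives the boundary count: gcd(14,16) + gcd(3,28) + gcd(17,12) = 2+1+1 = 4.
Pick's theorem gives I = A − B/2 + 1 = 220 − 4/2 + 1 = 219, so the closed region contains I + B = 219 + 4 = 223 lattice points.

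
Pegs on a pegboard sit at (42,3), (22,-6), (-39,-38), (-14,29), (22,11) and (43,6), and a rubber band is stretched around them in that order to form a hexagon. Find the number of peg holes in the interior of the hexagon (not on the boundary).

2143

By the shoelace formula, twice the signed area is |(42·(-6) − 22·3) + (22·(-38) − (-39)·(-6)) + ((-39)·29 − (-14)·(-38)) + ((-14)·11 − 22·29) + (22·6 − 43·11) + (43·3 − 42·6)| = 4307, so the area is 4307/2.
Along each edge there are gcd(|Δx|,|Δy|)+1 lattice points, so counting each shared vertex once the boundary has gcd(20,9) + gcd(61,32) + gcd(25,67) + gcd(36,18) + gcd(21,5) + gcd(1,3) = 1+1+1+18+1+1 = 23.
By Pick's theorem A = I + B/2 − 1, so I = 4307/2 − 23/2 + 1 = 2143.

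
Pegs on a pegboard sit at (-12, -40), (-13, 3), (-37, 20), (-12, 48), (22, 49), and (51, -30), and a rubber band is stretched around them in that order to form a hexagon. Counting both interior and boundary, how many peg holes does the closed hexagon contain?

4726

Using the shoelace formula, 2A = |((-12)·3 − (-13)·(-40)) + ((-13)·20 − (-37)·3) + ((-37)·48 − (-12)·20) + ((-12)·49 − 22·48) + (22·(-30) − 51·49) + (51·(-40) − (-12)·(-30))| = 9444, so the area is 4722.
Summing gcd(|Δx|,|Δy|) over the edges gives the boundary count: gcd(1,43) + gcd(24,17) + gcd(25,28) + gcd(34,1) + gcd(29,79) + gcd(63,10) = 1+1+1+1+1+1 = 6.
Pick's theorem gives I = A − B/2 + 1 = 4722 − 6/2 + 1 = 4720, so the closed region contains I + B = 4720 + 6 = 4726 lattice points.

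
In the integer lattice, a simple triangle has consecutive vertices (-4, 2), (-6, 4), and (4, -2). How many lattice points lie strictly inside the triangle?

The shoelace formula gives twice the area as |((-4)·4 − (-6)·2) + ((-6)·(-2) − 4·4) + (4·2 − (-4)·(-2))| = 8, so the area is 4.
The number of boundary lattice points is Σ gcd(|Δx|,|Δy|) = gcd(2,2) + gcd(10,6) + gcd(8,4) = 2+2+4 = 8.
Pick's theorem gives I = A − B/2 + 1 = 4 − 8/2 + 1 = 1.

1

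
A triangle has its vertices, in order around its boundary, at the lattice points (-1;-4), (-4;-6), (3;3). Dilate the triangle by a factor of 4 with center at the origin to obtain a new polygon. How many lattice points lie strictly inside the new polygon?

99

The shoelace formula gives twice the area as |[(-1)·(-6) − (-4)·(-4)] + [(-4)·3 − 3·(-6)] + [3·(-4) − (-1)·3]| = 13, so the area is 13/2.
The number of boundary lattice points is Σ gcd(|Δx|,|Δy|) = gcd(3,2) + gcd(7,9) + gcd(4,7) = 1+1+1 = 3.
Scaling by 4 multiplies the area by 4² = 16 (so the new area is 104) and multiplies the boundary lattice-point count by 4, giving 12.
By Pick's theorem, the interior count of the dilated polygon is 104 − 12/2 + 1 = 99.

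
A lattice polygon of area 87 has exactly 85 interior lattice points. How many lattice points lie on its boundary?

Pick's theorem gives A = I + B/2 − 1, so B = 2(A − I + 1) = 2(87 − 85 + 1) = 6.

6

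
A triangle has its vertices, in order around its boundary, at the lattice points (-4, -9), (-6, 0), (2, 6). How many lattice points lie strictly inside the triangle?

40

The shoelace formula gives twice the area as |((-4)·0 − (-6)·(-9)) + ((-6)·6 − 2·0) + (2·(-9) − (-4)·6)| = 84, so the area is 42.
Summing gcd(|Δx|,|Δy|) over the edges gives the boundary count: gcd(2,9) + gcd(8,6) + gcd(6,15) = 1+2+3 = 6.
Pick's theorem gives I = A − B/2 + 1 = 42 − 6/2 + 1 = 40.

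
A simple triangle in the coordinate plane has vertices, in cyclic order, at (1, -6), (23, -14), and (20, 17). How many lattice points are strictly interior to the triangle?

328

By the shoelace formula, twice the signed area is |[1·(-14) − 23·(-6)] + [23·17 − 20·(-14)] + [20·(-6) − 1·17]| = 658, so the area is 329.
The number of boundary lattice points is Σ gcd(|Δx|,|Δy|) = gcd(22,8) + gcd(3,31) + gcd(19,23) = 2+1+1 = 4.
By Pick's theorem A = I + B/2 − 1, so I = 329 − 4/2 + 1 = 328.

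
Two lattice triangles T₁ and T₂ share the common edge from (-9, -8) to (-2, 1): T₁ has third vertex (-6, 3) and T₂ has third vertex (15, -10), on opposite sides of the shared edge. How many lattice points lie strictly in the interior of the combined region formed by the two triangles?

138

The union is the simple quadrilateral with vertices (-9, -8), (-6, 3), (-2, 1), (15, -10) in order.
By the shoelace formula, twice the signed area is |((-9)·3 − (-6)·(-8)) + ((-6)·1 − (-2)·3) + ((-2)·(-10) − 15·1) + (15·(-8) − (-9)·(-10))| = 280, so the area is 140.
Along each edge there are gcd(|Δx|,|Δy|)+1 lattice points, so counting each shared vertex once the boundary has gcd(3,11) + gcd(4,2) + gcd(17,11) + gcd(24,2) = 1+2+1+2 = 6.
By Pick's theorem I = A − B/2 + 1 = 140 − 6/2 + 1 = 138.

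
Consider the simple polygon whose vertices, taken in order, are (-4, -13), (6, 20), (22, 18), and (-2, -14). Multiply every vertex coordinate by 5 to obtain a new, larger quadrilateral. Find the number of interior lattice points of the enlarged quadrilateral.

7921

Using the shoelace formula, 2A = |[(-4)·20 − 6·(-13)] + [6·18 − 22·20] + [22·(-14) − (-2)·18] + [(-2)·(-13) − (-4)·(-14)]| = 636, so the area is 318.
Along each edge there are gcd(|Δx|,|Δy|)+1 lattice points, so counting each shared vertex once the boundary has gcd(10,33) + gcd(16,2) + gcd(24,32) + gcd(2,1) = 1+2+8+1 = 12.
Scaling by 5 multiplies the area by 5² = 25 (so the new area is 7950) and multiplies the boundary lattice-point count by 5, giving 60.
By Pick's theorem, the interior count of the dilated polygon is 7950 − 60/2 + 1 = 7921.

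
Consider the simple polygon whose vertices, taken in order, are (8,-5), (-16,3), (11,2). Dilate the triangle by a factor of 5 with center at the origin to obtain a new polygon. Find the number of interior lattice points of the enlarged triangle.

2376

Using the shoelace formula, 2A = |(8·3 − (-16)·(-5)) + ((-16)·2 − 11·3) + (11·(-5) − 8·2)| = 192, so the area is 96.
The number of boundary lattice points is Σ gcd(|Δx|,|Δy|) = gcd(24,8) + gcd(27,1) + gcd(3,7) = 8+1+1 = 10.
Scaling by 5 multiplies the area by 5² = 25 (so the new area is 2400) and multiplies the boundary lattice-point count by 5, giving 50.
By Pick's theorem, the interior count of the dilated polygon is 2400 − 50/2 + 1 = 2376.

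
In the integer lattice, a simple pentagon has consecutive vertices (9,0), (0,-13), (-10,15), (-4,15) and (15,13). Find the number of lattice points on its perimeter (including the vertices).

11

Summing gcd(|Δx|,|Δy|) over the edges gives the boundary count: gcd(9,13) + gcd(10,28) + gcd(6,0) + gcd(19,2) + gcd(6,13) = 1+2+6+1+1 = 11.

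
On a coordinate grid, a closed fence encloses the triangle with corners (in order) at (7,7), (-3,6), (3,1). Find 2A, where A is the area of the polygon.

56

By the shoelace formula, twice the signed area is |[7·6 − (-3)·7] + [(-3)·1 − 3·6] + [3·7 − 7·1]| = 56, so the area is 28.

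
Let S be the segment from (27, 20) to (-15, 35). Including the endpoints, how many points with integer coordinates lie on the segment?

4

The number of lattice points on a segment between lattice points is gcd(|Δx|,|Δy|) + 1 = gcd(42,15) + 1 = 3 + 1 = 4.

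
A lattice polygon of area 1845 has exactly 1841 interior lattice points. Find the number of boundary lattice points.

Pick's theorem gives A = I + B/2 − 1, so B = 2(A − I + 1) = 2(1845 − 1841 + 1) = 10.

10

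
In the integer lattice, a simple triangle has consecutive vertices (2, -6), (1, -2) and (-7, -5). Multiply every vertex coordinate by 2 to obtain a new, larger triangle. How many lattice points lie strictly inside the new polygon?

The shoelace formula gives twice the area as |(2·(-2) − 1·(-6)) + (1·(-5) − (-7)·(-2)) + ((-7)·(-6) − 2·(-5))| = 35, so the area is 17.5.
Along each edge there are gcd(|Δx|,|Δy|)+1 lattice points, so counting each shared vertex once the boundary has gcd(1,4) + gcd(8,3) + gcd(9,1) = 1+1+1 = 3.
Scaling by 2 multiplies the area by 2² = 4 (so the new area is 70) and multiplies the boundary lattice-point count by 2, giving 6.
By Pick's theorem, the interior count of the dilated polygon is 70 − 6/2 + 1 = 68.

68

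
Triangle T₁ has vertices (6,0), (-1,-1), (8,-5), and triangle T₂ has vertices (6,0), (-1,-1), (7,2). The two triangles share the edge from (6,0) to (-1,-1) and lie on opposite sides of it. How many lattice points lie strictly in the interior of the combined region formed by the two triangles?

24

The union is the simple quadrilateral with vertices (6,0), (8,-5), (-1,-1), (7,2) in order.
The shoelace formula gives twice the area as |[6·(-5) − 8·0] + [8·(-1) − (-1)·(-5)] + [(-1)·2 − 7·(-1)] + [7·0 − 6·2]| = 50, so the area is 25.
Along each edge there are gcd(|Δx|,|Δy|)+1 lattice points, so counting each shared vertex once the boundary has gcd(2,5) + gcd(9,4) + gcd(8,3) + gcd(1,2) = 1+1+1+1 = 4.
By Pick's theorem I = A − B/2 + 1 = 25 − 4/2 + 1 = 24.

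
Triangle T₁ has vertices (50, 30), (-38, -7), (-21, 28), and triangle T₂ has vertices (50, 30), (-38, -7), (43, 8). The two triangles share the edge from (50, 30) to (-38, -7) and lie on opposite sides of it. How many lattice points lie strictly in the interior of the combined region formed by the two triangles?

2062

The union is the simple quadrilateral with vertices (50, 30), (-21, 28), (-38, -7), (43, 8) in order.
By the shoelace formula, twice the signed area is |[50·28 − (-21)·30] + [(-21)·(-7) − (-38)·28] + [(-38)·8 − 43·(-7)] + [43·30 − 50·8]| = 4128, so the area is 2064.
The number of boundary lattice points is Σ gcd(|Δx|,|Δy|) = gcd(71,2) + gcd(17,35) + gcd(81,15) + gcd(7,22) = 1+1+3+1 = 6.
By Pick's theorem I = A − B/2 + 1 = 2064 − 6/2 + 1 = 2062.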